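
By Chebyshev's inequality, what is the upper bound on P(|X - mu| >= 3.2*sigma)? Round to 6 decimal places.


P <= 1/k^2
k^2 = 3.2^2 = 10.24
1/k^2 = 1 / 10.24 = 0.09765625

0.097656


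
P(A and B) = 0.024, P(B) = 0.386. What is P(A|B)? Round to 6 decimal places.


P(A|B) = P(A and B) / P(B) = 0.024 / 0.386 = 12/193 ≈ 0.06217617

0.062176


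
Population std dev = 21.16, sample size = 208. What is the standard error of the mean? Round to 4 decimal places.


SE = sigma / sqrt(n)
sqrt(208) ≈ 14.422205
SE = 21.16 / 14.422205 ≈ 1.467182

1.4672


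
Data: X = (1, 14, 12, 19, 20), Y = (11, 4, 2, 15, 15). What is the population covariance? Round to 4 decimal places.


Cov = (1/n)*sum((xi-xbar)(yi-ybar))
n = 5, xbar = 66/5 = 13.2, ybar = 47/5 = 9.4
sum((xi-xbar)(yi-ybar)) = 55.6
Cov = 55.6 / 5 = 11.12

11.1200


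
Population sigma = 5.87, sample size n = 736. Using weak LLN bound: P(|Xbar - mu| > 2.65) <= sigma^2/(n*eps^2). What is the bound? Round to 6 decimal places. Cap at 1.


bound = min(1, sigma^2/(n*eps^2))
sigma^2 = 5.87^2 = 34.4569
n*eps^2 = 736 * 2.65^2 = 736 * 7.0225 = 5168.56
sigma^2/(n*eps^2) = 34.4569 / 5168.56 ≈ 0.00666663

0.006667


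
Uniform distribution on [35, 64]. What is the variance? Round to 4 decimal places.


Var = (b-a)^2 / 12
(b-a)^2 = (64 - 35)^2 = 841
Var = 841/12 ≈ 70.083333

70.0833


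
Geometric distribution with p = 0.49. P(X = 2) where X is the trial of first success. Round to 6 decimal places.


P = (1-p)^(k-1) * p
(1-p)^(k-1) = 0.51^1 = 0.51
P = 0.51 * 0.49 = 0.2499

0.249900


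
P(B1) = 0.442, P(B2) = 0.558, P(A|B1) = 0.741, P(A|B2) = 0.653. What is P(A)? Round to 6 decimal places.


P(A) = P(A|B1)*P(B1) + P(A|B2)*P(B2)
P(A|B1)*P(B1) = 0.741 * 0.442 = 0.327522
P(A|B2)*P(B2) = 0.653 * 0.558 = 0.364374
P(A) = 0.327522 + 0.364374 = 0.691896

0.691896


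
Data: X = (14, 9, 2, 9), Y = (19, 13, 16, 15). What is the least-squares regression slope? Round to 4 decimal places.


b = sum((xi-xbar)(yi-ybar)) / sum((xi-xbar)^2)
n = 4, xbar = 34/4 = 8.5, ybar = 63/4 = 15.75
Sxy = sum((xi-xbar)(yi-ybar)) = 14.5
Sxx = sum((xi-xbar)^2) = 73
b = Sxy / Sxx = 29/146 ≈ 0.198630

0.1986


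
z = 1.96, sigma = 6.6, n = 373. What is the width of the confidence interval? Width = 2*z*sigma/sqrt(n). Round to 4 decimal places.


width = 2*z*sigma/sqrt(n)
2*z*sigma = 2 * 1.96 * 6.6 = 25.872
sqrt(373) ≈ 19.313208
width = 25.872 / 19.313208 ≈ 1.339601

1.3396


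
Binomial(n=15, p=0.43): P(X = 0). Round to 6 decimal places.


P = C(n,k) * p^k * (1-p)^(n-k)
C(15,0) = 1
p^k = 0.43^0 = 1
(1-p)^(n-k) = 0.57^15 ≈ 0.0002178326
P = 1 * 1 * 0.0002178326 ≈ 0.000218

0.000218


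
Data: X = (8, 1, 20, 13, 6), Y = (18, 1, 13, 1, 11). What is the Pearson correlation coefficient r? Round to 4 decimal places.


r = sum((xi-xbar)(yi-ybar)) / sqrt(sum((xi-xbar)^2) * sum((yi-ybar)^2))
n = 5, xbar = 48/5 = 9.6, ybar = 44/5 = 8.8
Sxy = sum((xi-xbar)(yi-ybar)) = 61.6
Sxx = sum((xi-xbar)^2) = 209.2
Syy = sum((yi-ybar)^2) = 228.8
sqrt(Sxx*Syy) ≈ 218.780621
r = Sxy / sqrt(Sxx*Syy) = 61.6 / 218.780621 ≈ 0.281561

0.2816


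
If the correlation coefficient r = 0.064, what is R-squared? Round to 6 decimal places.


R^2 = r^2 = (0.064)^2 = 0.004096

0.004096


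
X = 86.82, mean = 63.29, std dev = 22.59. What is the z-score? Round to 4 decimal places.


z = (X - mu) / sigma
X - mu = 86.82 - 63.29 = 23.53
z = 23.53 / 22.59 = 2353/2259 ≈ 1.041611

1.0416


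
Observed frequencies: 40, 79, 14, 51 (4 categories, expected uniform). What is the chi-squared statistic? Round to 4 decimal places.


chi2 = sum((O-E)^2/E), E = total/4
total = 184, E = 184/4 = 46
(40 - 46)^2 / 46 = 36 / 46 = 18/23 ≈ 0.782609
(79 - 46)^2 / 46 = 1089 / 46 = 1089/46 ≈ 23.673913
(14 - 46)^2 / 46 = 1024 / 46 = 512/23 ≈ 22.260870
(51 - 46)^2 / 46 = 25 / 46 = 25/46 ≈ 0.543478
chi2 = 1087/23 ≈ 47.260870

47.2609


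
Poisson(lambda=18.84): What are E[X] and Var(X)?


E[X] = Var(X) = lambda = 18.84

18.84, 18.84


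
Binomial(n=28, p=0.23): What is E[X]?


E[X] = n*p = 28 * 0.23 = 6.44

6.44


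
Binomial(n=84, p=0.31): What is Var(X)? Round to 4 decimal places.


Var = n*p*(1-p) = 84 * 0.31 * 0.69 = 17.9676

17.9676


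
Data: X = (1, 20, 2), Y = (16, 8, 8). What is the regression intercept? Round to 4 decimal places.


a = ybar - b*xbar, where b = sum((xi-xbar)(yi-ybar)) / sum((xi-xbar)^2)
n = 3, xbar = 23/3 ≈ 7.666667, ybar = 32/3 ≈ 10.666667
Sxy = sum((xi-xbar)(yi-ybar)) = -160/3 ≈ -53.333333
Sxx = sum((xi-xbar)^2) = 686/3 ≈ 228.666667
b = Sxy / Sxx = -80/343 ≈ -0.233236
a = 10.666667 - (-0.233236) * 7.666667 = 4272/343 ≈ 12.454810

12.4548


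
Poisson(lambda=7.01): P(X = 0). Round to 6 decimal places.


P = e^(-lam) * lam^k / k!
e^(-7.01) ≈ 0.0009028086
lam^k = 7.01^0 = 1
k! = 0! = 1
P = 0.0009028086 * 1 / 1 ≈ 0.000903

0.000903


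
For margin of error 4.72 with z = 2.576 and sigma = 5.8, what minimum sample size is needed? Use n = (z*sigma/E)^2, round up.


z*sigma/E = 2.576 * 5.8 / 4.72 = 4669/1475 ≈ 3.165424
(z*sigma/E)^2 ≈ 10.019907
round up: n = 11

11


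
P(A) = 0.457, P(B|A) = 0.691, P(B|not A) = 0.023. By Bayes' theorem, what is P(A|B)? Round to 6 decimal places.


P(A|B) = P(B|A)*P(A) / P(B), P(B) = P(B|A)*P(A) + P(B|not A)*P(not A)
P(B|A)*P(A) = 0.691 * 0.457 = 0.315787
P(B|not A)*P(not A) = 0.023 * 0.543 = 0.012489
P(B) = 0.315787 + 0.012489 = 0.328276
P(A|B) = 0.315787 / 0.328276 ≈ 0.96195579

0.961956


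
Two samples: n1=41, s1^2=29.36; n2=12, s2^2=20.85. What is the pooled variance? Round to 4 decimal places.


sp^2 = ((n1-1)*s1^2 + (n2-1)*s2^2)/(n1+n2-2)
(n1-1)*s1^2 = 40 * 29.36 = 1174.4
(n2-1)*s2^2 = 11 * 20.85 = 229.35
numerator = 1174.4 + 229.35 = 1403.75
n1+n2-2 = 51
sp^2 = 1403.75 / 51 = 5615/204 ≈ 27.524510

27.5245


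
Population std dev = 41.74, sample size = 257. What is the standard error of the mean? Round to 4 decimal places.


SE = sigma / sqrt(n)
sqrt(257) ≈ 16.031220
SE = 41.74 / 16.031220 ≈ 2.603670

2.6037


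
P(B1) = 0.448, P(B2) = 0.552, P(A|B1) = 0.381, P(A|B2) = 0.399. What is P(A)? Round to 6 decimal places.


P(A) = P(A|B1)*P(B1) + P(A|B2)*P(B2)
P(A|B1)*P(B1) = 0.381 * 0.448 = 0.170688
P(A|B2)*P(B2) = 0.399 * 0.552 = 0.220248
P(A) = 0.170688 + 0.220248 = 0.390936

0.390936


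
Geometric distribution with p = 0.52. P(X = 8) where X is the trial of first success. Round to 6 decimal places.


P = (1-p)^(k-1) * p
(1-p)^(k-1) = 0.48^7 ≈ 0.005870683
P = 0.005870683 * 0.52 ≈ 0.003052755

0.003053


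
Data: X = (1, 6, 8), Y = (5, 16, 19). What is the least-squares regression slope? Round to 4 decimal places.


b = sum((xi-xbar)(yi-ybar)) / sum((xi-xbar)^2)
n = 3, xbar = 15/3 = 5, ybar = 40/3 ≈ 13.333333
Sxy = sum((xi-xbar)(yi-ybar)) = 53
Sxx = sum((xi-xbar)^2) = 26
b = Sxy / Sxx = 53/26 ≈ 2.038462

2.0385


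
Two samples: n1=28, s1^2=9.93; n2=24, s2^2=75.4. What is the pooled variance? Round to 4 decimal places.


sp^2 = ((n1-1)*s1^2 + (n2-1)*s2^2)/(n1+n2-2)
(n1-1)*s1^2 = 27 * 9.93 = 268.11
(n2-1)*s2^2 = 23 * 75.4 = 1734.2
numerator = 268.11 + 1734.2 = 2002.31
n1+n2-2 = 50
sp^2 = 2002.31 / 50 = 40.0462

40.0462


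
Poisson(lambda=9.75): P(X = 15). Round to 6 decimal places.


P = e^(-lam) * lam^k / k!
e^(-9.75) ≈ 0.00005829466
lam^k = 9.75^15 ≈ 684020685563923.755430
k! = 15! = 1307674368000
P = 0.00005829466 * 684020685563923.755430 / 1307674368000 ≈ 0.030493

0.030493


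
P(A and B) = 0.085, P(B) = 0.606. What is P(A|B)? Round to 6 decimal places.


P(A|B) = P(A and B) / P(B) = 0.085 / 0.606 = 85/606 ≈ 0.14026403

0.140264


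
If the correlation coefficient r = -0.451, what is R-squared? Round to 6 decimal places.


R^2 = r^2 = (-0.451)^2 = 0.203401

0.203401


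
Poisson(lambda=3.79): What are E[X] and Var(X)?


E[X] = Var(X) = lambda = 3.79

3.79, 3.79


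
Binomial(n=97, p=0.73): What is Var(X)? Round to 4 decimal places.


Var = n*p*(1-p) = 97 * 0.73 * 0.27 = 19.1187

19.1187


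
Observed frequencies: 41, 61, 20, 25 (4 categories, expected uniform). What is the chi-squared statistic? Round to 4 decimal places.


chi2 = sum((O-E)^2/E), E = total/4
total = 147, E = 147/4 = 36.75
(41 - 36.75)^2 / 36.75 = 18.0625 / 36.75 = 289/588 ≈ 0.491497
(61 - 36.75)^2 / 36.75 = 588.0625 / 36.75 = 9409/588 ≈ 16.001701
(20 - 36.75)^2 / 36.75 = 280.5625 / 36.75 = 4489/588 ≈ 7.634354
(25 - 36.75)^2 / 36.75 = 138.0625 / 36.75 = 2209/588 ≈ 3.756803
chi2 = 4099/147 ≈ 27.884354

27.8844


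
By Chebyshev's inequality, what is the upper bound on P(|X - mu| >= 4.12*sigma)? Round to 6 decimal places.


P <= 1/k^2
k^2 = 4.12^2 = 16.9744
1/k^2 = 1 / 16.9744 ≈ 0.05891224

0.058912


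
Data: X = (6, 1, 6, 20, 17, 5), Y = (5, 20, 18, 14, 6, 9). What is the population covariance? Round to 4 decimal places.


Cov = (1/n)*sum((xi-xbar)(yi-ybar))
n = 6, xbar = 55/6 ≈ 9.166667, ybar = 72/6 = 12
sum((xi-xbar)(yi-ybar)) = -75
Cov = -75 / 6 = -12.5

-12.5000


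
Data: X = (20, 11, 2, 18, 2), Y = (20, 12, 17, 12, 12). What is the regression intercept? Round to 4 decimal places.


a = ybar - b*xbar, where b = sum((xi-xbar)(yi-ybar)) / sum((xi-xbar)^2)
n = 5, xbar = 53/5 = 10.6, ybar = 73/5 = 14.6
Sxy = sum((xi-xbar)(yi-ybar)) = 32.2
Sxx = sum((xi-xbar)^2) = 291.2
b = Sxy / Sxx = 23/208 ≈ 0.110577
a = 14.6 - 0.110577 * 10.6 = 2793/208 ≈ 13.427885

13.4279


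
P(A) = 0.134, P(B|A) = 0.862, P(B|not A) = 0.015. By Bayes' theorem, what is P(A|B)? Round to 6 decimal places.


P(A|B) = P(B|A)*P(A) / P(B), P(B) = P(B|A)*P(A) + P(B|not A)*P(not A)
P(B|A)*P(A) = 0.862 * 0.134 = 0.115508
P(B|not A)*P(not A) = 0.015 * 0.866 = 0.01299
P(B) = 0.115508 + 0.01299 = 0.128498
P(A|B) = 0.115508 / 0.128498 ≈ 0.89890893

0.898909


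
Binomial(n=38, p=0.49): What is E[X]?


E[X] = n*p = 38 * 0.49 = 18.62

18.62


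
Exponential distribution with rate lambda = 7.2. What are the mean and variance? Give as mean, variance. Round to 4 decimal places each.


mean = 1/lam, var = 1/lam^2
mean = 1 / 7.2 = 5/36 ≈ 0.138889
lam^2 = 7.2^2 = 51.84
var = 1 / 51.84 = 25/1296 ≈ 0.019290

0.1389, 0.0193


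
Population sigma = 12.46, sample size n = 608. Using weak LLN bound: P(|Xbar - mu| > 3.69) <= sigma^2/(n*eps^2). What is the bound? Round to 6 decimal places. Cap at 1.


bound = min(1, sigma^2/(n*eps^2))
sigma^2 = 12.46^2 = 155.2516
n*eps^2 = 608 * 3.69^2 = 608 * 13.6161 = 8278.5888
sigma^2/(n*eps^2) = 155.2516 / 8278.5888 ≈ 0.01875339

0.018753


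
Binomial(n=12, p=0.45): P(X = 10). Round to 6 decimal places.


P = C(n,k) * p^k * (1-p)^(n-k)
C(12,10) = 66
p^k = 0.45^10 ≈ 0.0003405063
(1-p)^(n-k) = 0.55^2 = 0.3025
P = 66 * 0.0003405063 * 0.3025 ≈ 0.006798

0.006798


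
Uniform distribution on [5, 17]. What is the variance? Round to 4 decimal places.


Var = (b-a)^2 / 12
(b-a)^2 = (17 - 5)^2 = 144
Var = 144/12 = 12

12.0000


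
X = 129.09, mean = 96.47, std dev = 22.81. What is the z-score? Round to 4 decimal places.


z = (X - mu) / sigma
X - mu = 129.09 - 96.47 = 32.62
z = 32.62 / 22.81 = 3262/2281 ≈ 1.430075

1.4301


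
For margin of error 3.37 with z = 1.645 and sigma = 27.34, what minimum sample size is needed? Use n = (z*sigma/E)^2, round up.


z*sigma/E = 1.645 * 27.34 / 3.37 ≈ 13.345490
(z*sigma/E)^2 ≈ 178.102093
round up: n = 179

179


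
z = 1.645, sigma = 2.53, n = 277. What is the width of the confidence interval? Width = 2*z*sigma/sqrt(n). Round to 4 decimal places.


width = 2*z*sigma/sqrt(n)
2*z*sigma = 2 * 1.645 * 2.53 = 8.3237
sqrt(277) ≈ 16.643317
width = 8.3237 / 16.643317 ≈ 0.500123

0.5001


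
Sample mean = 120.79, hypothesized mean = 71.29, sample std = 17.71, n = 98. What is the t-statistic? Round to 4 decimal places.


t = (xbar - mu0) / (s/sqrt(n))
xbar - mu0 = 120.79 - 71.29 = 49.5
sqrt(98) ≈ 9.89949494
s/sqrt(n) = 17.71 / 9.89949494 ≈ 1.78898016
t = 49.5 / 1.78898016 ≈ 27.669396

27.6694


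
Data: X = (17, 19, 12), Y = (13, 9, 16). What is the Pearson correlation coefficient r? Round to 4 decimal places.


r = sum((xi-xbar)(yi-ybar)) / sqrt(sum((xi-xbar)^2) * sum((yi-ybar)^2))
n = 3, xbar = 48/3 = 16, ybar = 38/3 ≈ 12.666667
Sxy = sum((xi-xbar)(yi-ybar)) = -24
Sxx = sum((xi-xbar)^2) = 26
Syy = sum((yi-ybar)^2) = 74/3 ≈ 24.666667
sqrt(Sxx*Syy) ≈ 25.324560
r = Sxy / sqrt(Sxx*Syy) = -24 / 25.324560 ≈ -0.947697

-0.9477


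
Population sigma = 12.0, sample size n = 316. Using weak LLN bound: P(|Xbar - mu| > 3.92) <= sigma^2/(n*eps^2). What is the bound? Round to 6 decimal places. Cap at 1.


bound = min(1, sigma^2/(n*eps^2))
sigma^2 = 12.0^2 = 144
n*eps^2 = 316 * 3.92^2 = 316 * 15.3664 = 4855.7824
sigma^2/(n*eps^2) = 144 / 4855.7824 ≈ 0.02965537

0.029655


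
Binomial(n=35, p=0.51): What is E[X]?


E[X] = n*p = 35 * 0.51 = 17.85

17.85


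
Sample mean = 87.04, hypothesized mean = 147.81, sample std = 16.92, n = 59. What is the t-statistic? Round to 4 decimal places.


t = (xbar - mu0) / (s/sqrt(n))
xbar - mu0 = 87.04 - 147.81 = -60.77
sqrt(59) ≈ 7.68114575
s/sqrt(n) = 16.92 / 7.68114575 ≈ 2.20279637
t = -60.77 / 2.20279637 ≈ -27.587661

-27.5877


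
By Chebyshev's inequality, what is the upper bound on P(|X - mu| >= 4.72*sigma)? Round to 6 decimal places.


P <= 1/k^2
k^2 = 4.72^2 = 22.2784
1/k^2 = 1 / 22.2784 ≈ 0.04488653

0.044887


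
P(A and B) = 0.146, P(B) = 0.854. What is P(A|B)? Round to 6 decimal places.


P(A|B) = P(A and B) / P(B) = 0.146 / 0.854 = 73/427 ≈ 0.17096019

0.170960


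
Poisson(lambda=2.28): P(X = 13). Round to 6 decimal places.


P = e^(-lam) * lam^k / k!
e^(-2.28) ≈ 0.1022842
lam^k = 2.28^13 ≈ 44993.834964
k! = 13! = 6227020800
P = 0.1022842 * 44993.834964 / 6227020800 ≈ 0.000001

0.000001


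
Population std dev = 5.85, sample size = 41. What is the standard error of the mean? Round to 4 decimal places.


SE = sigma / sqrt(n)
sqrt(41) ≈ 6.403124
SE = 5.85 / 6.403124 ≈ 0.913617

0.9136


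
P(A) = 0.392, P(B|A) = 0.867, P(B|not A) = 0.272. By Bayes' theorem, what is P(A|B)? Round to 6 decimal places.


P(A|B) = P(B|A)*P(A) / P(B), P(B) = P(B|A)*P(A) + P(B|not A)*P(not A)
P(B|A)*P(A) = 0.867 * 0.392 = 0.339864
P(B|not A)*P(not A) = 0.272 * 0.608 = 0.165376
P(B) = 0.339864 + 0.165376 = 0.50524
P(A|B) = 0.339864 / 0.50524 = 2499/3715 ≈ 0.67267833

0.672678


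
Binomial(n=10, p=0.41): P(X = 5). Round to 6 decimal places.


P = C(n,k) * p^k * (1-p)^(n-k)
C(10,5) = 252
p^k = 0.41^5 ≈ 0.01158562
(1-p)^(n-k) = 0.59^5 ≈ 0.07149243
P = 252 * 0.01158562 * 0.07149243 ≈ 0.208728

0.208728


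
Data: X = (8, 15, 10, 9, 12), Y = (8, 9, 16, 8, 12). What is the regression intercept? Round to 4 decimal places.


a = ybar - b*xbar, where b = sum((xi-xbar)(yi-ybar)) / sum((xi-xbar)^2)
n = 5, xbar = 54/5 = 10.8, ybar = 53/5 = 10.6
Sxy = sum((xi-xbar)(yi-ybar)) = 2.6
Sxx = sum((xi-xbar)^2) = 30.8
b = Sxy / Sxx = 13/154 ≈ 0.084416
a = 10.6 - 0.084416 * 10.8 = 746/77 ≈ 9.688312

9.6883


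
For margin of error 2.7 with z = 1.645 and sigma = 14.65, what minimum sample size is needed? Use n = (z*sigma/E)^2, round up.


z*sigma/E = 1.645 * 14.65 / 2.7 ≈ 8.925648
(z*sigma/E)^2 ≈ 79.667195
round up: n = 80

80


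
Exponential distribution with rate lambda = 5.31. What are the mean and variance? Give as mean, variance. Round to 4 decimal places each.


mean = 1/lam, var = 1/lam^2
mean = 1 / 5.31 = 100/531 ≈ 0.188324
lam^2 = 5.31^2 = 28.1961
var = 1 / 28.1961 ≈ 0.035466

0.1883, 0.0355


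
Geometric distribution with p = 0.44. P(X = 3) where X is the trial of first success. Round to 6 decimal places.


P = (1-p)^(k-1) * p
(1-p)^(k-1) = 0.56^2 = 0.3136
P = 0.3136 * 0.44 = 0.137984

0.137984


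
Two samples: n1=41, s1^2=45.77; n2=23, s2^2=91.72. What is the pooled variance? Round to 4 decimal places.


sp^2 = ((n1-1)*s1^2 + (n2-1)*s2^2)/(n1+n2-2)
(n1-1)*s1^2 = 40 * 45.77 = 1830.8
(n2-1)*s2^2 = 22 * 91.72 = 2017.84
numerator = 1830.8 + 2017.84 = 3848.64
n1+n2-2 = 62
sp^2 = 3848.64 / 62 = 48108/775 ≈ 62.074839

62.0748


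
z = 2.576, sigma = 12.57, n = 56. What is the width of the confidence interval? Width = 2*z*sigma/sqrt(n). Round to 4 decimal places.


width = 2*z*sigma/sqrt(n)
2*z*sigma = 2 * 2.576 * 12.57 = 64.76064
sqrt(56) ≈ 7.483315
width = 64.76064 / 7.483315 ≈ 8.654005

8.6540


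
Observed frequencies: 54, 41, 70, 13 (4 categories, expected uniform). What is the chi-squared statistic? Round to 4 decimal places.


chi2 = sum((O-E)^2/E), E = total/4
total = 178, E = 178/4 = 44.5
(54 - 44.5)^2 / 44.5 = 90.25 / 44.5 = 361/178 ≈ 2.028090
(41 - 44.5)^2 / 44.5 = 12.25 / 44.5 = 49/178 ≈ 0.275281
(70 - 44.5)^2 / 44.5 = 650.25 / 44.5 = 2601/178 ≈ 14.612360
(13 - 44.5)^2 / 44.5 = 992.25 / 44.5 = 3969/178 ≈ 22.297753
chi2 = 3490/89 ≈ 39.213483

39.2135


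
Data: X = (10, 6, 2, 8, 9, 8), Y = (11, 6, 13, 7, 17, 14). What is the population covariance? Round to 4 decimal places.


Cov = (1/n)*sum((xi-xbar)(yi-ybar))
n = 6, xbar = 43/6 ≈ 7.166667, ybar = 68/6 = 34/3 ≈ 11.333333
sum((xi-xbar)(yi-ybar)) = 17/3 ≈ 5.666667
Cov = 5.666667 / 6 = 17/18 ≈ 0.944444

0.9444


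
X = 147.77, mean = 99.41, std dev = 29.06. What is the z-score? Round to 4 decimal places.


z = (X - mu) / sigma
X - mu = 147.77 - 99.41 = 48.36
z = 48.36 / 29.06 = 2418/1453 ≈ 1.664143

1.6641


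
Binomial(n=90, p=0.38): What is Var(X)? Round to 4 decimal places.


Var = n*p*(1-p) = 90 * 0.38 * 0.62 = 21.204

21.2040


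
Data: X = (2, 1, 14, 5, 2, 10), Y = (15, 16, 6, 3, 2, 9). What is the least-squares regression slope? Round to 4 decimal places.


b = sum((xi-xbar)(yi-ybar)) / sum((xi-xbar)^2)
n = 6, xbar = 34/6 = 17/3 ≈ 5.666667, ybar = 51/6 = 8.5
Sxy = sum((xi-xbar)(yi-ybar)) = -50
Sxx = sum((xi-xbar)^2) = 412/3 ≈ 137.333333
b = Sxy / Sxx = -75/206 ≈ -0.364078

-0.3641


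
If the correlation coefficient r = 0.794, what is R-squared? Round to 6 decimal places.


R^2 = r^2 = (0.794)^2 = 0.630436

0.630436


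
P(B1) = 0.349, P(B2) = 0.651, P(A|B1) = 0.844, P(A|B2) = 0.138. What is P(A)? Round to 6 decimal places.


P(A) = P(A|B1)*P(B1) + P(A|B2)*P(B2)
P(A|B1)*P(B1) = 0.844 * 0.349 = 0.294556
P(A|B2)*P(B2) = 0.138 * 0.651 = 0.089838
P(A) = 0.294556 + 0.089838 = 0.384394

0.384394


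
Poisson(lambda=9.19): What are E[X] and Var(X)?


E[X] = Var(X) = lambda = 9.19

9.19, 9.19


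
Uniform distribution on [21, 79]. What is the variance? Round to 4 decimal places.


Var = (b-a)^2 / 12
(b-a)^2 = (79 - 21)^2 = 3364
Var = 3364/12 ≈ 280.333333

280.3333


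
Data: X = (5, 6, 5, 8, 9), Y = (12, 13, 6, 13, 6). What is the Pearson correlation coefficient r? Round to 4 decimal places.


r = sum((xi-xbar)(yi-ybar)) / sqrt(sum((xi-xbar)^2) * sum((yi-ybar)^2))
n = 5, xbar = 33/5 = 6.6, ybar = 50/5 = 10
Sxy = sum((xi-xbar)(yi-ybar)) = -4
Sxx = sum((xi-xbar)^2) = 13.2
Syy = sum((yi-ybar)^2) = 54
sqrt(Sxx*Syy) ≈ 26.698315
r = Sxy / sqrt(Sxx*Syy) = -4 / 26.698315 ≈ -0.149822

-0.1498


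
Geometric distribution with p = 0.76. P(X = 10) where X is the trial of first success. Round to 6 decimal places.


P = (1-p)^(k-1) * p
(1-p)^(k-1) = 0.24^9 ≈ 0.000002641808
P = 0.000002641808 * 0.76 ≈ 0.000002007774

0.000002


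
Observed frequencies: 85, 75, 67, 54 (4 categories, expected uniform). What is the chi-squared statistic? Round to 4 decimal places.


chi2 = sum((O-E)^2/E), E = total/4
total = 281, E = 281/4 = 70.25
(85 - 70.25)^2 / 70.25 = 217.5625 / 70.25 = 3481/1124 ≈ 3.096975
(75 - 70.25)^2 / 70.25 = 22.5625 / 70.25 = 361/1124 ≈ 0.321174
(67 - 70.25)^2 / 70.25 = 10.5625 / 70.25 = 169/1124 ≈ 0.150356
(54 - 70.25)^2 / 70.25 = 264.0625 / 70.25 = 4225/1124 ≈ 3.758897
chi2 = 2059/281 ≈ 7.327402

7.3274


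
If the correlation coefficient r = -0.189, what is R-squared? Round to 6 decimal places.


R^2 = r^2 = (-0.189)^2 = 0.035721

0.035721


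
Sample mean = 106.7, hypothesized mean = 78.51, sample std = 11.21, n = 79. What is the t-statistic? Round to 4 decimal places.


t = (xbar - mu0) / (s/sqrt(n))
xbar - mu0 = 106.7 - 78.51 = 28.19
sqrt(79) ≈ 8.88819442
s/sqrt(n) = 11.21 / 8.88819442 ≈ 1.26122354
t = 28.19 / 1.26122354 ≈ 22.351311

22.3513


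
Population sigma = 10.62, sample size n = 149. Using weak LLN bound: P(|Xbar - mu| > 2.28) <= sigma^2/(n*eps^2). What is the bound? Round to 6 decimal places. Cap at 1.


bound = min(1, sigma^2/(n*eps^2))
sigma^2 = 10.62^2 = 112.7844
n*eps^2 = 149 * 2.28^2 = 149 * 5.1984 = 774.5616
sigma^2/(n*eps^2) = 112.7844 / 774.5616 ≈ 0.14561063

0.145611


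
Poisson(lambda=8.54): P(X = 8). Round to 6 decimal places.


P = e^(-lam) * lam^k / k!
e^(-8.54) ≈ 0.0001954903
lam^k = 8.54^8 ≈ 28291955.447655
k! = 8! = 40320
P = 0.0001954903 * 28291955.447655 / 40320 ≈ 0.137173

0.137173


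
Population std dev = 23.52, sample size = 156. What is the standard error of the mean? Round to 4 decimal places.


SE = sigma / sqrt(n)
sqrt(156) ≈ 12.489996
SE = 23.52 / 12.489996 ≈ 1.883107

1.8831


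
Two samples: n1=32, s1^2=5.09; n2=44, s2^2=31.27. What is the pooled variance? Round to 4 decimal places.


sp^2 = ((n1-1)*s1^2 + (n2-1)*s2^2)/(n1+n2-2)
(n1-1)*s1^2 = 31 * 5.09 = 157.79
(n2-1)*s2^2 = 43 * 31.27 = 1344.61
numerator = 157.79 + 1344.61 = 1502.4
n1+n2-2 = 74
sp^2 = 1502.4 / 74 = 3756/185 ≈ 20.302703

20.3027


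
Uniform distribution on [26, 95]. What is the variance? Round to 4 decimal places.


Var = (b-a)^2 / 12
(b-a)^2 = (95 - 26)^2 = 4761
Var = 4761/12 = 396.75

396.7500


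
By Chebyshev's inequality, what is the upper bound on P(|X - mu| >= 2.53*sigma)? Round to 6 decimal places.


P <= 1/k^2
k^2 = 2.53^2 = 6.4009
1/k^2 = 1 / 6.4009 ≈ 0.15622803

0.156228


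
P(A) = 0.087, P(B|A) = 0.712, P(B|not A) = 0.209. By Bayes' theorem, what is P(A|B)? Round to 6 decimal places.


P(A|B) = P(B|A)*P(A) / P(B), P(B) = P(B|A)*P(A) + P(B|not A)*P(not A)
P(B|A)*P(A) = 0.712 * 0.087 = 0.061944
P(B|not A)*P(not A) = 0.209 * 0.913 = 0.190817
P(B) = 0.061944 + 0.190817 = 0.252761
P(A|B) = 0.061944 / 0.252761 ≈ 0.24506945

0.245069


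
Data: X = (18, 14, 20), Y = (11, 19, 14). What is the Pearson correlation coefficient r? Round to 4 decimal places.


r = sum((xi-xbar)(yi-ybar)) / sqrt(sum((xi-xbar)^2) * sum((yi-ybar)^2))
n = 3, xbar = 52/3 ≈ 17.333333, ybar = 44/3 ≈ 14.666667
Sxy = sum((xi-xbar)(yi-ybar)) = -56/3 ≈ -18.666667
Sxx = sum((xi-xbar)^2) = 56/3 ≈ 18.666667
Syy = sum((yi-ybar)^2) = 98/3 ≈ 32.666667
sqrt(Sxx*Syy) ≈ 24.693679
r = Sxy / sqrt(Sxx*Syy) = -18.666667 / 24.693679 ≈ -0.755929

-0.7559


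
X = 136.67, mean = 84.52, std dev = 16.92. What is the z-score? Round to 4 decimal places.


z = (X - mu) / sigma
X - mu = 136.67 - 84.52 = 52.15
z = 52.15 / 16.92 = 5215/1692 ≈ 3.082151

3.0822


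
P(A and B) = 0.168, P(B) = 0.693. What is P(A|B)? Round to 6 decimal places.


P(A|B) = P(A and B) / P(B) = 0.168 / 0.693 = 8/33 ≈ 0.24242424

0.242424


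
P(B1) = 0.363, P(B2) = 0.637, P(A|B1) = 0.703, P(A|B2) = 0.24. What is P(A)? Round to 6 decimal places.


P(A) = P(A|B1)*P(B1) + P(A|B2)*P(B2)
P(A|B1)*P(B1) = 0.703 * 0.363 = 0.255189
P(A|B2)*P(B2) = 0.24 * 0.637 = 0.15288
P(A) = 0.255189 + 0.15288 = 0.408069

0.408069


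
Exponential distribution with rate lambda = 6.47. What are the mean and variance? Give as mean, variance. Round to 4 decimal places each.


mean = 1/lam, var = 1/lam^2
mean = 1 / 6.47 = 100/647 ≈ 0.154560
lam^2 = 6.47^2 = 41.8609
var = 1 / 41.8609 ≈ 0.023889

0.1546, 0.0239


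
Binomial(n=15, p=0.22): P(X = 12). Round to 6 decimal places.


P = C(n,k) * p^k * (1-p)^(n-k)
C(15,12) = 455
p^k = 0.22^12 ≈ 0.00000001285500
(1-p)^(n-k) = 0.78^3 = 0.474552
P = 455 * 0.00000001285500 * 0.474552 ≈ 0.000003

0.000003


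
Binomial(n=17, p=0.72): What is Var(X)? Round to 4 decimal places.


Var = n*p*(1-p) = 17 * 0.72 * 0.28 = 3.4272

3.4272


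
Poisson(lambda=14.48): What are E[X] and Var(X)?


E[X] = Var(X) = lambda = 14.48

14.48, 14.48


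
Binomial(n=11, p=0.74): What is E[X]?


E[X] = n*p = 11 * 0.74 = 8.14

8.14


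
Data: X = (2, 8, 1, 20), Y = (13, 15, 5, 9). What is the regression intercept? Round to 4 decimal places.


a = ybar - b*xbar, where b = sum((xi-xbar)(yi-ybar)) / sum((xi-xbar)^2)
n = 4, xbar = 31/4 = 7.75, ybar = 42/4 = 10.5
Sxy = sum((xi-xbar)(yi-ybar)) = 5.5
Sxx = sum((xi-xbar)^2) = 228.75
b = Sxy / Sxx = 22/915 ≈ 0.024044
a = 10.5 - 0.024044 * 7.75 = 9437/915 ≈ 10.313661

10.3137


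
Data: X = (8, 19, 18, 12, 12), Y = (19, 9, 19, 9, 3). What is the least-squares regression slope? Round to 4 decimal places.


b = sum((xi-xbar)(yi-ybar)) / sum((xi-xbar)^2)
n = 5, xbar = 69/5 = 13.8, ybar = 59/5 = 11.8
Sxy = sum((xi-xbar)(yi-ybar)) = -5.2
Sxx = sum((xi-xbar)^2) = 84.8
b = Sxy / Sxx = -13/212 ≈ -0.061321

-0.0613


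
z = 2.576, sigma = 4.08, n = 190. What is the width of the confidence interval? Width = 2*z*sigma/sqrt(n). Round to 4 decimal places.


width = 2*z*sigma/sqrt(n)
2*z*sigma = 2 * 2.576 * 4.08 = 21.02016
sqrt(190) ≈ 13.784049
width = 21.02016 / 13.784049 ≈ 1.524963

1.5250


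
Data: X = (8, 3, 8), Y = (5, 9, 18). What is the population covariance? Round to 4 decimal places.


Cov = (1/n)*sum((xi-xbar)(yi-ybar))
n = 3, xbar = 19/3 ≈ 6.333333, ybar = 32/3 ≈ 10.666667
sum((xi-xbar)(yi-ybar)) = 25/3 ≈ 8.333333
Cov = 8.333333 / 3 = 25/9 ≈ 2.777778

2.7778


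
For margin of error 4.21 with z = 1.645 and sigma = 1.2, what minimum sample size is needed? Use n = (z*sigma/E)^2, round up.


z*sigma/E = 1.645 * 1.2 / 4.21 = 987/2105 ≈ 0.468884
(z*sigma/E)^2 ≈ 0.219852
round up: n = 1

1


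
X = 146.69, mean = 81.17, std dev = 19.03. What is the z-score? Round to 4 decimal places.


z = (X - mu) / sigma
X - mu = 146.69 - 81.17 = 65.52
z = 65.52 / 19.03 = 6552/1903 ≈ 3.442985

3.4430


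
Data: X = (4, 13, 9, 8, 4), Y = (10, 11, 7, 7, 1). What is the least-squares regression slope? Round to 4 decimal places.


b = sum((xi-xbar)(yi-ybar)) / sum((xi-xbar)^2)
n = 5, xbar = 38/5 = 7.6, ybar = 36/5 = 7.2
Sxy = sum((xi-xbar)(yi-ybar)) = 32.4
Sxx = sum((xi-xbar)^2) = 57.2
b = Sxy / Sxx = 81/143 ≈ 0.566434

0.5664


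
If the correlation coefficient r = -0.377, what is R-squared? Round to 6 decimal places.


R^2 = r^2 = (-0.377)^2 = 0.142129

0.142129


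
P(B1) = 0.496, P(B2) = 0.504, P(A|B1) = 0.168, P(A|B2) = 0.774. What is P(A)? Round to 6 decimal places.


P(A) = P(A|B1)*P(B1) + P(A|B2)*P(B2)
P(A|B1)*P(B1) = 0.168 * 0.496 = 0.083328
P(A|B2)*P(B2) = 0.774 * 0.504 = 0.390096
P(A) = 0.083328 + 0.390096 = 0.473424

0.473424


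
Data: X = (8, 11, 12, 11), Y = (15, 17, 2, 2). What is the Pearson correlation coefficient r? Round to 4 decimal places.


r = sum((xi-xbar)(yi-ybar)) / sqrt(sum((xi-xbar)^2) * sum((yi-ybar)^2))
n = 4, xbar = 42/4 = 10.5, ybar = 36/4 = 9
Sxy = sum((xi-xbar)(yi-ybar)) = -25
Sxx = sum((xi-xbar)^2) = 9
Syy = sum((yi-ybar)^2) = 198
sqrt(Sxx*Syy) ≈ 42.213742
r = Sxy / sqrt(Sxx*Syy) = -25 / 42.213742 ≈ -0.592224

-0.5922


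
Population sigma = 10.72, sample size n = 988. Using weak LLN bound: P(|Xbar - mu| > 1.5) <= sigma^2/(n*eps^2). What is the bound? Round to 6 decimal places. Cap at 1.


bound = min(1, sigma^2/(n*eps^2))
sigma^2 = 10.72^2 = 114.9184
n*eps^2 = 988 * 1.5^2 = 988 * 2.25 = 2223
sigma^2/(n*eps^2) = 114.9184 / 2223 ≈ 0.05169519

0.051695


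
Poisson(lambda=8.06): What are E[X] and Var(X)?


E[X] = Var(X) = lambda = 8.06

8.06, 8.06


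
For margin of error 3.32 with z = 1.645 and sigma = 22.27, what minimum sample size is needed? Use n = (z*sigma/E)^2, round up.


z*sigma/E = 1.645 * 22.27 / 3.32 ≈ 11.034383
(z*sigma/E)^2 ≈ 121.757598
round up: n = 122

122


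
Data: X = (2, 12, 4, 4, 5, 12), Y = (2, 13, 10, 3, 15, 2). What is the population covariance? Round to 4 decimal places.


Cov = (1/n)*sum((xi-xbar)(yi-ybar))
n = 6, xbar = 39/6 = 6.5, ybar = 45/6 = 7.5
sum((xi-xbar)(yi-ybar)) = 18.5
Cov = 18.5 / 6 = 37/12 ≈ 3.083333

3.0833


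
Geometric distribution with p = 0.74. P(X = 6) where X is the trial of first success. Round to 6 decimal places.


P = (1-p)^(k-1) * p
(1-p)^(k-1) = 0.26^5 ≈ 0.001188138
P = 0.001188138 * 0.74 ≈ 0.0008792218

0.000879


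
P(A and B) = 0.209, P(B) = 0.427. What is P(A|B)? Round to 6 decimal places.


P(A|B) = P(A and B) / P(B) = 0.209 / 0.427 = 209/427 ≈ 0.48946136

0.489461


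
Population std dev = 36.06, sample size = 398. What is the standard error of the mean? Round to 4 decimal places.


SE = sigma / sqrt(n)
sqrt(398) ≈ 19.949937
SE = 36.06 / 19.949937 ≈ 1.807524

1.8075


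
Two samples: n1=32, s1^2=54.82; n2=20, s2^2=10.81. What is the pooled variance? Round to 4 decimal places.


sp^2 = ((n1-1)*s1^2 + (n2-1)*s2^2)/(n1+n2-2)
(n1-1)*s1^2 = 31 * 54.82 = 1699.42
(n2-1)*s2^2 = 19 * 10.81 = 205.39
numerator = 1699.42 + 205.39 = 1904.81
n1+n2-2 = 50
sp^2 = 1904.81 / 50 = 38.0962

38.0962


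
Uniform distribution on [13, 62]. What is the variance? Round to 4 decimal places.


Var = (b-a)^2 / 12
(b-a)^2 = (62 - 13)^2 = 2401
Var = 2401/12 ≈ 200.083333

200.0833


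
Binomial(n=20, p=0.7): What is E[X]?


E[X] = n*p = 20 * 0.7 = 14

14


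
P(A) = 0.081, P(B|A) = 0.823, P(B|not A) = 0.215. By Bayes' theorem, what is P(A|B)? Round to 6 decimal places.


P(A|B) = P(B|A)*P(A) / P(B), P(B) = P(B|A)*P(A) + P(B|not A)*P(not A)
P(B|A)*P(A) = 0.823 * 0.081 = 0.066663
P(B|not A)*P(not A) = 0.215 * 0.919 = 0.197585
P(B) = 0.066663 + 0.197585 = 0.264248
P(A|B) = 0.066663 / 0.264248 ≈ 0.25227438

0.252274


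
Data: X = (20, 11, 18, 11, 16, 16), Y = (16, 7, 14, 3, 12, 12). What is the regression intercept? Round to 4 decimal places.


a = ybar - b*xbar, where b = sum((xi-xbar)(yi-ybar)) / sum((xi-xbar)^2)
n = 6, xbar = 92/6 = 46/3 ≈ 15.333333, ybar = 64/6 = 32/3 ≈ 10.666667
Sxy = sum((xi-xbar)(yi-ybar)) = 254/3 ≈ 84.666667
Sxx = sum((xi-xbar)^2) = 202/3 ≈ 67.333333
b = Sxy / Sxx = 127/101 ≈ 1.257426
a = 10.666667 - 1.257426 * 15.333333 = -870/101 ≈ -8.613861

-8.6139


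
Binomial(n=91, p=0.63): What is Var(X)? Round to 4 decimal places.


Var = n*p*(1-p) = 91 * 0.63 * 0.37 = 21.2121

21.2121


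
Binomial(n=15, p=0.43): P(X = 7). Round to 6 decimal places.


P = C(n,k) * p^k * (1-p)^(n-k)
C(15,7) = 6435
p^k = 0.43^7 ≈ 0.002718186
(1-p)^(n-k) = 0.57^8 ≈ 0.01114292
P = 6435 * 0.002718186 * 0.01114292 ≈ 0.194907

0.194907


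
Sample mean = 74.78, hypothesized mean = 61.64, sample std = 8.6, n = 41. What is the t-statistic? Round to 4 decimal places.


t = (xbar - mu0) / (s/sqrt(n))
xbar - mu0 = 74.78 - 61.64 = 13.14
sqrt(41) ≈ 6.40312424
s/sqrt(n) = 8.6 / 6.40312424 ≈ 1.34309435
t = 13.14 / 1.34309435 ≈ 9.783378

9.7834


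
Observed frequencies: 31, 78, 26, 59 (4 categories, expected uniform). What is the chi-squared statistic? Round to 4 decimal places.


chi2 = sum((O-E)^2/E), E = total/4
total = 194, E = 194/4 = 48.5
(31 - 48.5)^2 / 48.5 = 306.25 / 48.5 = 1225/194 ≈ 6.314433
(78 - 48.5)^2 / 48.5 = 870.25 / 48.5 = 3481/194 ≈ 17.943299
(26 - 48.5)^2 / 48.5 = 506.25 / 48.5 = 2025/194 ≈ 10.438144
(59 - 48.5)^2 / 48.5 = 110.25 / 48.5 = 441/194 ≈ 2.273196
chi2 = 3586/97 ≈ 36.969072

36.9691


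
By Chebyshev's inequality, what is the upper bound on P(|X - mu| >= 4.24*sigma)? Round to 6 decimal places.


P <= 1/k^2
k^2 = 4.24^2 = 17.9776
1/k^2 = 1 / 17.9776 ≈ 0.05562478

0.055625


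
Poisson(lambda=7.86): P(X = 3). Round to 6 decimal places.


P = e^(-lam) * lam^k / k!
e^(-7.86) ≈ 0.0003858739
lam^k = 7.86^3 = 485.587656
k! = 3! = 6
P = 0.0003858739 * 485.587656 / 6 ≈ 0.031229

0.031229


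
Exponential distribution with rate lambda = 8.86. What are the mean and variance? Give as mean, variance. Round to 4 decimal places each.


mean = 1/lam, var = 1/lam^2
mean = 1 / 8.86 = 50/443 ≈ 0.112867
lam^2 = 8.86^2 = 78.4996
var = 1 / 78.4996 ≈ 0.012739

0.1129, 0.0127


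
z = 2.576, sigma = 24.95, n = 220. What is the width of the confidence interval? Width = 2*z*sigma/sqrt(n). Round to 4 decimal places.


width = 2*z*sigma/sqrt(n)
2*z*sigma = 2 * 2.576 * 24.95 = 128.5424
sqrt(220) ≈ 14.832397
width = 128.5424 / 14.832397 ≈ 8.666327

8.6663


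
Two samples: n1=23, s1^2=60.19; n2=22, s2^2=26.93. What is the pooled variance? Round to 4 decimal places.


sp^2 = ((n1-1)*s1^2 + (n2-1)*s2^2)/(n1+n2-2)
(n1-1)*s1^2 = 22 * 60.19 = 1324.18
(n2-1)*s2^2 = 21 * 26.93 = 565.53
numerator = 1324.18 + 565.53 = 1889.71
n1+n2-2 = 43
sp^2 = 1889.71 / 43 = 188971/4300 ≈ 43.946744

43.9467


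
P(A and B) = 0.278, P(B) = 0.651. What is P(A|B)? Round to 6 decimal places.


P(A|B) = P(A and B) / P(B) = 0.278 / 0.651 = 278/651 ≈ 0.42703533

0.427035


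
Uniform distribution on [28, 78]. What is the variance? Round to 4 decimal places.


Var = (b-a)^2 / 12
(b-a)^2 = (78 - 28)^2 = 2500
Var = 2500/12 ≈ 208.333333

208.3333


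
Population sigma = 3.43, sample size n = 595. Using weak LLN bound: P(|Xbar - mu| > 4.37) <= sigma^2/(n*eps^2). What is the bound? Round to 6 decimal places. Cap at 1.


bound = min(1, sigma^2/(n*eps^2))
sigma^2 = 3.43^2 = 11.7649
n*eps^2 = 595 * 4.37^2 = 595 * 19.0969 = 11362.6555
sigma^2/(n*eps^2) = 11.7649 / 11362.6555 ≈ 0.00103540

0.001035


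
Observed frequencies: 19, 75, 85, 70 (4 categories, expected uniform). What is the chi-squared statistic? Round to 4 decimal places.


chi2 = sum((O-E)^2/E), E = total/4
total = 249, E = 249/4 = 62.25
(19 - 62.25)^2 / 62.25 = 1870.5625 / 62.25 = 29929/996 ≈ 30.049197
(75 - 62.25)^2 / 62.25 = 162.5625 / 62.25 = 867/332 ≈ 2.611446
(85 - 62.25)^2 / 62.25 = 517.5625 / 62.25 = 8281/996 ≈ 8.314257
(70 - 62.25)^2 / 62.25 = 60.0625 / 62.25 = 961/996 ≈ 0.964859
chi2 = 3481/83 ≈ 41.939759

41.9398


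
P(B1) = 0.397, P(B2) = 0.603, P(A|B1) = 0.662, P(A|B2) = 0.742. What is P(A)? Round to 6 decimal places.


P(A) = P(A|B1)*P(B1) + P(A|B2)*P(B2)
P(A|B1)*P(B1) = 0.662 * 0.397 = 0.262814
P(A|B2)*P(B2) = 0.742 * 0.603 = 0.447426
P(A) = 0.262814 + 0.447426 = 0.71024

0.710240


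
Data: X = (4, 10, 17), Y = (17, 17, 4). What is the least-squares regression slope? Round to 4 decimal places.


b = sum((xi-xbar)(yi-ybar)) / sum((xi-xbar)^2)
n = 3, xbar = 31/3 ≈ 10.333333, ybar = 38/3 ≈ 12.666667
Sxy = sum((xi-xbar)(yi-ybar)) = -260/3 ≈ -86.666667
Sxx = sum((xi-xbar)^2) = 254/3 ≈ 84.666667
b = Sxy / Sxx = -130/127 ≈ -1.023622

-1.0236


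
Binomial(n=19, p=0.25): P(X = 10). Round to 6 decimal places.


P = C(n,k) * p^k * (1-p)^(n-k)
C(19,10) = 92378
p^k = 0.25^10 ≈ 0.0000009536743
(1-p)^(n-k) = 0.75^9 ≈ 0.07508469
P = 92378 * 0.0000009536743 * 0.07508469 ≈ 0.006615

0.006615


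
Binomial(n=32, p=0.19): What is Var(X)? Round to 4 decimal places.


Var = n*p*(1-p) = 32 * 0.19 * 0.81 = 4.9248

4.9248


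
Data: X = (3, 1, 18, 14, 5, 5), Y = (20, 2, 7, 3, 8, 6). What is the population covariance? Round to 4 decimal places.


Cov = (1/n)*sum((xi-xbar)(yi-ybar))
n = 6, xbar = 46/6 = 23/3 ≈ 7.666667, ybar = 46/6 = 23/3 ≈ 7.666667
sum((xi-xbar)(yi-ybar)) = -158/3 ≈ -52.666667
Cov = -52.666667 / 6 = -79/9 ≈ -8.777778

-8.7778


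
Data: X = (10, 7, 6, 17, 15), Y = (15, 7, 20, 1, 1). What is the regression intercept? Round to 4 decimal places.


a = ybar - b*xbar, where b = sum((xi-xbar)(yi-ybar)) / sum((xi-xbar)^2)
n = 5, xbar = 55/5 = 11, ybar = 44/5 = 8.8
Sxy = sum((xi-xbar)(yi-ybar)) = -133
Sxx = sum((xi-xbar)^2) = 94
b = Sxy / Sxx = -133/94 ≈ -1.414894
a = 8.8 - (-1.414894) * 11 = 11451/470 ≈ 24.363830

24.3638


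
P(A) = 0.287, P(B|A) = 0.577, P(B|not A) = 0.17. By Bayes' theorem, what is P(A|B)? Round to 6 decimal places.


P(A|B) = P(B|A)*P(A) / P(B), P(B) = P(B|A)*P(A) + P(B|not A)*P(not A)
P(B|A)*P(A) = 0.577 * 0.287 = 0.165599
P(B|not A)*P(not A) = 0.17 * 0.713 = 0.12121
P(B) = 0.165599 + 0.12121 = 0.286809
P(A|B) = 0.165599 / 0.286809 ≈ 0.57738425

0.577384


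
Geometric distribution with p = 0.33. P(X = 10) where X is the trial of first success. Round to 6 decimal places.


P = (1-p)^(k-1) * p
(1-p)^(k-1) = 0.67^9 ≈ 0.02720653
P = 0.02720653 * 0.33 ≈ 0.008978156

0.008978


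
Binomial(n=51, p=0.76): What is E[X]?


E[X] = n*p = 51 * 0.76 = 38.76

38.76


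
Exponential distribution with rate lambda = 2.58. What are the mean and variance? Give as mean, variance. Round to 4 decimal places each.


mean = 1/lam, var = 1/lam^2
mean = 1 / 2.58 = 50/129 ≈ 0.387597
lam^2 = 2.58^2 = 6.6564
var = 1 / 6.6564 ≈ 0.150231

0.3876, 0.1502


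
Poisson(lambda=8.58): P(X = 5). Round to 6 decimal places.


P = e^(-lam) * lam^k / k!
e^(-8.58) ≈ 0.0001878250
lam^k = 8.58^5 ≈ 46498.231914
k! = 5! = 120
P = 0.0001878250 * 46498.231914 / 120 ≈ 0.072779

0.072779


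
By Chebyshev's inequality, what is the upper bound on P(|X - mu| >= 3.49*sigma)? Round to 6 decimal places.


P <= 1/k^2
k^2 = 3.49^2 = 12.1801
1/k^2 = 1 / 12.1801 ≈ 0.08210113

0.082101


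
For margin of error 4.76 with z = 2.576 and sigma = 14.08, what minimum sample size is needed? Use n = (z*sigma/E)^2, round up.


z*sigma/E = 2.576 * 14.08 / 4.76 = 16192/2125 ≈ 7.619765
(z*sigma/E)^2 ≈ 58.060814
round up: n = 59

59


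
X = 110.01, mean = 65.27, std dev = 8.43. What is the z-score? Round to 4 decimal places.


z = (X - mu) / sigma
X - mu = 110.01 - 65.27 = 44.74
z = 44.74 / 8.43 = 4474/843 ≈ 5.307236

5.3072


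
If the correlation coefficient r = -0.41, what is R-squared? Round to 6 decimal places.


R^2 = r^2 = (-0.41)^2 = 0.1681

0.168100


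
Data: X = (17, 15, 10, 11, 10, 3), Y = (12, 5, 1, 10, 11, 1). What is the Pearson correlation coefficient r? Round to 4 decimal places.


r = sum((xi-xbar)(yi-ybar)) / sqrt(sum((xi-xbar)^2) * sum((yi-ybar)^2))
n = 6, xbar = 66/6 = 11, ybar = 40/6 = 20/3 ≈ 6.666667
Sxy = sum((xi-xbar)(yi-ybar)) = 72
Sxx = sum((xi-xbar)^2) = 118
Syy = sum((yi-ybar)^2) = 376/3 ≈ 125.333333
sqrt(Sxx*Syy) ≈ 121.611403
r = Sxy / sqrt(Sxx*Syy) = 72 / 121.611403 ≈ 0.592050

0.5920


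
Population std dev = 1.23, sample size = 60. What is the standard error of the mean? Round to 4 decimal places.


SE = sigma / sqrt(n)
sqrt(60) ≈ 7.745967
SE = 1.23 / 7.745967 ≈ 0.158792

0.1588


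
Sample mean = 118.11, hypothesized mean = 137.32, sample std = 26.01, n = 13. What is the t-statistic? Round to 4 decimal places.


t = (xbar - mu0) / (s/sqrt(n))
xbar - mu0 = 118.11 - 137.32 = -19.21
sqrt(13) ≈ 3.60555128
s/sqrt(n) = 26.01 / 3.60555128 ≈ 7.21387605
t = -19.21 / 7.21387605 ≈ -2.662923

-2.6629


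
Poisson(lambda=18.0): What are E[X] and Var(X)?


E[X] = Var(X) = lambda = 18.0

18.0, 18.0


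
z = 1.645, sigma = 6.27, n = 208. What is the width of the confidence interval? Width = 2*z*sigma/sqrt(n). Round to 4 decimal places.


width = 2*z*sigma/sqrt(n)
2*z*sigma = 2 * 1.645 * 6.27 = 20.6283
sqrt(208) ≈ 14.422205
width = 20.6283 / 14.422205 ≈ 1.430315

1.4303


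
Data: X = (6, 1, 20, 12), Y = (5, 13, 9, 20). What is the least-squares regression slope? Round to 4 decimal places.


b = sum((xi-xbar)(yi-ybar)) / sum((xi-xbar)^2)
n = 4, xbar = 39/4 = 9.75, ybar = 47/4 = 11.75
Sxy = sum((xi-xbar)(yi-ybar)) = 4.75
Sxx = sum((xi-xbar)^2) = 200.75
b = Sxy / Sxx = 19/803 ≈ 0.023661

0.0237


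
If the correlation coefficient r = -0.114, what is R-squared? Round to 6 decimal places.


R^2 = r^2 = (-0.114)^2 = 0.012996

0.012996


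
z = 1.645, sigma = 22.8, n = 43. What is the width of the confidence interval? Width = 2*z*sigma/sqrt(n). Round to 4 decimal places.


width = 2*z*sigma/sqrt(n)
2*z*sigma = 2 * 1.645 * 22.8 = 75.012
sqrt(43) ≈ 6.557439
width = 75.012 / 6.557439 ≈ 11.439223

11.4392
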